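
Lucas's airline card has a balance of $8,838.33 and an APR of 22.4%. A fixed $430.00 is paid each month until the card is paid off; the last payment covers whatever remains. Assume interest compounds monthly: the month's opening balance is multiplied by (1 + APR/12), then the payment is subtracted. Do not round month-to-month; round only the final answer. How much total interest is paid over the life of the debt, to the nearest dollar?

Monthly rate r = 22.4%/12 = 1.86667% = 0.0186667.
Payoff takes n = ⌈−ln(1 − rB₀/P)/ln(1+r)⌉ = ⌈26.169⌉ = 27 payments; the last is $73.31.
Total paid = 26·$430.00 + $73.31 = $11,253.31.
Total interest = total paid − principal = $11,253.31 − $8,838.33 = $2,414.98.

$2,415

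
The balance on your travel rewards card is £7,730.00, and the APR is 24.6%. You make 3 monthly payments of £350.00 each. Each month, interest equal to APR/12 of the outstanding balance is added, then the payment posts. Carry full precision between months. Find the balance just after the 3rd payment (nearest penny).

Monthly rate r = 24.6%/12 = 2.05% = 0.0205.
Each month: B ← B·(1+r) − £350.00.
Month 1: interest £158.47; balance after payment £7,538.47.
Month 2: interest £154.54; balance after payment £7,343.00.
Month 3: interest £150.53; balance after payment £7,143.54.

£7,143.54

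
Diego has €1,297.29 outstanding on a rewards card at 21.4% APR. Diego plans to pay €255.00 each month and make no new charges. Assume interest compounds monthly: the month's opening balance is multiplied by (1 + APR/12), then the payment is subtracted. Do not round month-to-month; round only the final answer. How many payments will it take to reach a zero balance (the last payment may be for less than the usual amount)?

Monthly rate r = 21.4%/12 = 1.78333% = 0.0178333.
Recurrence: B ← B·(1+r) − €255.00.
Month 1: interest €23.14; balance after payment €1,065.43.
Month 2: interest €19.00; balance after payment €829.43.
Month 3: interest €14.79; balance after payment €589.22.
Month 4: interest €10.51; balance after payment €344.72.
Month 5: interest €6.15; balance after payment €95.87.
Month 6: interest €1.71; balance after payment €0.00.

6 months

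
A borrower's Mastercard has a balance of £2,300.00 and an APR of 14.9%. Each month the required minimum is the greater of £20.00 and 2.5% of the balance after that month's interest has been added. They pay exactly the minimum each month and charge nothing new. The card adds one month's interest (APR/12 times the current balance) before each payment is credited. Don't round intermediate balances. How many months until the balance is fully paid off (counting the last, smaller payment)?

137 months

Monthly rate r = 14.9%/12 = 1.24167% = 0.0124167.
While 2.5% of the post-interest balance exceeds £20.00, each month B ← (B·(1+r))·(1 − 0.025), i.e. B shrinks by the factor (1+r)·0.975 = 0.98711.
This holds for months 1–83. Entering month 84 the balance is £783.31; 2.5% of the post-interest balance is now below £20.00, so the flat £20.00 minimum applies from here.
From month 84 a fixed £20.00 at rate r clears £783.31 in 54 more payments. Total: 83 + 54 = 137 months.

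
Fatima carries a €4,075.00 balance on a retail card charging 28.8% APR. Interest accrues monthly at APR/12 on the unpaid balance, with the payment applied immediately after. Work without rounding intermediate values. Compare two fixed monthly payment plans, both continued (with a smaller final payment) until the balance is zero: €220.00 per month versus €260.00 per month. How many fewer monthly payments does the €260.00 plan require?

Monthly rate r = 28.8%/12 = 2.4% = 0.024.
At €220.00/mo: n = ⌈−ln(1 − rB₀/P)/ln(1+r)⌉ = 25 payments (last €174.56); total interest = total paid − €4,075.00 = €1,379.56.
At €260.00/mo: 20 payments (last €233.11); total interest €1,098.11.
Payments saved = 25 − 20 = 5.

5 fewer payments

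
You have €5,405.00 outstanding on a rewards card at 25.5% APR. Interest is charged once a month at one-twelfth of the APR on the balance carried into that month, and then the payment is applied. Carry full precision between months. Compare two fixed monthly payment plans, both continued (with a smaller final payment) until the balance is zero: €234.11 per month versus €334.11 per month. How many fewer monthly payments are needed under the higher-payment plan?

Monthly rate r = 25.5%/12 = 2.125% = 0.02125.
At €234.11/mo: n = ⌈−ln(1 − rB₀/P)/ln(1+r)⌉ = 33 payments (last €18.68); total interest = total paid − €5,405.00 = €2,105.20.
At €334.11/mo: 21 payments (last €11.13); total interest €1,288.33.
Payments saved = 33 − 21 = 12.

12 fewer payments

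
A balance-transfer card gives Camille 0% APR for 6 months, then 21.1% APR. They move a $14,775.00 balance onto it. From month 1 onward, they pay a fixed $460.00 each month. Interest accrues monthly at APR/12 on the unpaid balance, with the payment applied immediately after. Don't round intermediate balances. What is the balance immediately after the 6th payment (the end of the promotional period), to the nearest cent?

Promo months 1–6 at r₀ = 0%/12 = 0; months 7+ at r₁ = 21.1%/12 = 0.0175833.
After month 6 (no interest yet): B = $14,775.00 − 6·$460.00 = $12,015.00.

$12,015.00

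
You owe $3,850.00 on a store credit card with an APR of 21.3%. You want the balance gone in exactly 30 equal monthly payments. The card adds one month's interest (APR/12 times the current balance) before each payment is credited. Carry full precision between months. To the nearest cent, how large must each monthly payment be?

Monthly rate r = 21.3%/12 = 1.775% = 0.01775.
Level-payment amortization: P = B₀·r / (1 − (1+r)^(−n)) = 3850.00·0.01775 / (1 − 1.01775^(−30)).
Denominator 1 − (1+r)^(−30) = 0.410115929.
P = 68.3375 / 0.410115929 ≈ 166.63.

$166.63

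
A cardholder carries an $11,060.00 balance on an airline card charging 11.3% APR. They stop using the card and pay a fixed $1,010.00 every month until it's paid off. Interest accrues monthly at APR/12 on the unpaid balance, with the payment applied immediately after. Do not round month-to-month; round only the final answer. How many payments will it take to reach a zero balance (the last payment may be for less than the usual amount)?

12 months

Monthly rate r = 11.3%/12 = 0.941667% = 0.00941667.
Recurrence: B ← B·(1+r) − $1,010.00.
Month 1: interest $104.15; balance after payment $10,154.15.
Month 2: interest $95.62; balance after payment $9,239.77.
Closed form: n = −ln(1 − rB₀/P)/ln(1+r) = −ln(0.89688)/ln(1.00942) ≈ 11.612, so the balance reaches zero during payment 12.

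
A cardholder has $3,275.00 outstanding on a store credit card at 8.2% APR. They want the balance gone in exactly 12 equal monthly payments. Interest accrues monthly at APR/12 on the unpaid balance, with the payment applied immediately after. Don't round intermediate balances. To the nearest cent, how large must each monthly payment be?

$285.19

Monthly rate r = 8.2%/12 = 0.683333% = 0.00683333.
Level-payment amortization: P = B₀·r / (1 − (1+r)^(−n)) = 3275.00·0.00683333 / (1 − 1.00683^(−12)).
Denominator 1 − (1+r)^(−12) = 0.0784710656.
P = 22.3792 / 0.0784710656 ≈ 285.19.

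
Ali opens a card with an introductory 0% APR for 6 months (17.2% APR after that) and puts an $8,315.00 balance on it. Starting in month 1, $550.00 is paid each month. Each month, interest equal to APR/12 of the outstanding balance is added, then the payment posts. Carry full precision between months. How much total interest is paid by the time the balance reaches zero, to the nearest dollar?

Promo months 1–6 at r₀ = 0%/12 = 0; months 7+ at r₁ = 17.2%/12 = 0.0143333.
After month 6 (no interest yet): B = $8,315.00 − 6·$550.00 = $5,015.00.
Then at r₁ with $550.00/mo: n₂ = −ln(1 − r₁·B/P)/ln(1+r₁) ≈ 9.84 → 10 more payments.
Total paid = 15·$550.00 + $463.34 = $8,713.34; interest = $8,713.34 − $8,315.00 = $398.34.

$398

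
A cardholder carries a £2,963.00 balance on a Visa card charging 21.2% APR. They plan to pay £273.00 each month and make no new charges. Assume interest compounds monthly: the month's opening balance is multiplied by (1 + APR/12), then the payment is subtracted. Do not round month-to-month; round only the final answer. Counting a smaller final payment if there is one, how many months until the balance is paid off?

13 payments

Monthly rate r = 21.2%/12 = 1.76667% = 0.0176667.
Recurrence: B ← B·(1+r) − £273.00.
Month 1: interest £52.35; balance after payment £2,742.35.
Month 2: interest £48.45; balance after payment £2,517.79.
Closed form: n = −ln(1 − rB₀/P)/ln(1+r) = −ln(0.80826)/ln(1.01767) ≈ 12.156, so the balance reaches zero during payment 13.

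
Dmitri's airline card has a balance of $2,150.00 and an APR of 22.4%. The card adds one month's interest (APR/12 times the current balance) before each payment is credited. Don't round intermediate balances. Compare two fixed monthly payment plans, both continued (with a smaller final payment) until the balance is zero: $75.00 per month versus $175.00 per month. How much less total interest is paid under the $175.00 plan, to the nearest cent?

$641.28

Monthly rate r = 22.4%/12 = 1.86667% = 0.0186667.
At $75.00/mo: n = ⌈−ln(1 − rB₀/P)/ln(1+r)⌉ = 42 payments (last $31.31); total interest = total paid − $2,150.00 = $956.31.
At $175.00/mo: 15 payments (last $15.03); total interest $315.03.
Interest saved = $956.31 − $315.03 = $641.28.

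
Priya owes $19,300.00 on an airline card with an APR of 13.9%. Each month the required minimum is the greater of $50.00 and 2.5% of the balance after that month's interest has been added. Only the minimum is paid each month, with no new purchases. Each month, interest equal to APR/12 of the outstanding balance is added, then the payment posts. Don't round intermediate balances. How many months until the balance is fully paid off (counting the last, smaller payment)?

219 months

Monthly rate r = 13.9%/12 = 1.15833% = 0.0115833.
While 2.5% of the post-interest balance exceeds $50.00, each month B ← (B·(1+r))·(1 − 0.025), i.e. B shrinks by the factor (1+r)·0.975 = 0.98629.
This holds for months 1–166. Entering month 167 the balance is $1,952.54; 2.5% of the post-interest balance is now below $50.00, so the flat $50.00 minimum applies from here.
From month 167 a fixed $50.00 at rate r clears $1,952.54 in 53 more payments. Total: 166 + 53 = 219 months.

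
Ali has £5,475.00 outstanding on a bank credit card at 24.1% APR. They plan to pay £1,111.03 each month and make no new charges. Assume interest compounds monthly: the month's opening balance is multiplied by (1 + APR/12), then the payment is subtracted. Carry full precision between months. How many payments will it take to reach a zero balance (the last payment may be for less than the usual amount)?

6 months

Monthly rate r = 24.1%/12 = 2.00833% = 0.0200833.
Recurrence: B ← B·(1+r) − £1,111.03.
Month 1: interest £109.96; balance after payment £4,473.93.
Month 2: interest £89.85; balance after payment £3,452.75.
Month 3: interest £69.34; balance after payment £2,411.06.
Month 4: interest £48.42; balance after payment £1,348.45.
Month 5: interest £27.08; balance after payment £264.50.
Month 6: interest £5.31; balance after payment £0.00.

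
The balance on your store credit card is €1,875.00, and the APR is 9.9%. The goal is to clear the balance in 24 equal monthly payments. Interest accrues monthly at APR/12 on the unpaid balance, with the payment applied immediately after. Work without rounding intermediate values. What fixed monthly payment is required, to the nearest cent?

€86.44

Monthly rate r = 9.9%/12 = 0.825% = 0.00825.
Level-payment amortization: P = B₀·r / (1 − (1+r)^(−n)) = 1875.00·0.00825 / (1 − 1.00825^(−24)).
Denominator 1 − (1+r)^(−24) = 0.178963502.
P = 15.4688 / 0.178963502 ≈ 86.44.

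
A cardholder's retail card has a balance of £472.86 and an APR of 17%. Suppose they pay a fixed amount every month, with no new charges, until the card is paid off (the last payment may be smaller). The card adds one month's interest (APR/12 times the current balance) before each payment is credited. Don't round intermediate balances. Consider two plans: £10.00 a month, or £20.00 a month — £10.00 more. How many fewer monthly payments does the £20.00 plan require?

Monthly rate r = 17%/12 = 1.41667% = 0.0141667.
At £10.00/mo: n = ⌈−ln(1 − rB₀/P)/ln(1+r)⌉ = 79 payments (last £7.88); total interest = total paid − £472.86 = £315.02.
At £20.00/mo: 29 payments (last £19.90); total interest £107.04.
Payments saved = 79 − 29 = 50.

50 fewer payments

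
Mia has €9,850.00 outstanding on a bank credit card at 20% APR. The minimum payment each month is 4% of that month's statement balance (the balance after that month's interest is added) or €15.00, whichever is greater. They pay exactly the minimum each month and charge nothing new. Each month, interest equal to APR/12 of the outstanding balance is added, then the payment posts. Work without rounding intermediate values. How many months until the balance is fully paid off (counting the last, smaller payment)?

Monthly rate r = 20%/12 = 1.66667% = 0.0166667.
While 4% of the post-interest balance exceeds €15.00, each month B ← (B·(1+r))·(1 − 0.04), i.e. B shrinks by the factor (1+r)·0.96 = 0.976.
This holds for months 1–136. Entering month 137 the balance is €361.92; 4% of the post-interest balance is now below €15.00, so the flat €15.00 minimum applies from here.
From month 137 a fixed €15.00 at rate r clears €361.92 in 32 more payments. Total: 136 + 32 = 168 months.

168 months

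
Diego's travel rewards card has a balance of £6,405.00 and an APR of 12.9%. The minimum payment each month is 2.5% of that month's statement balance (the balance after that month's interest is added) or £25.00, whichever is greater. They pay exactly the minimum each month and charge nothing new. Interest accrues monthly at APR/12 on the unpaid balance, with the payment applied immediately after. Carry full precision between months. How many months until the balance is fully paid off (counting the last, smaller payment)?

180 months

Monthly rate r = 12.9%/12 = 1.075% = 0.01075.
While 2.5% of the post-interest balance exceeds £25.00, each month B ← (B·(1+r))·(1 − 0.025), i.e. B shrinks by the factor (1+r)·0.975 = 0.98548.
This holds for months 1–128. Entering month 129 the balance is £985.17; 2.5% of the post-interest balance is now below £25.00, so the flat £25.00 minimum applies from here.
From month 129 a fixed £25.00 at rate r clears £985.17 in 52 more payments. Total: 128 + 52 = 180 months.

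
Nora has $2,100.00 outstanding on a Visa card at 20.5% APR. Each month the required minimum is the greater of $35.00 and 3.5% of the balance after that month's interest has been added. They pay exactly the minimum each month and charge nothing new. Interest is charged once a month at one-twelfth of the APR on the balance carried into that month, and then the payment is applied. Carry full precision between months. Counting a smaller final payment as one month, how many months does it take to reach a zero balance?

Monthly rate r = 20.5%/12 = 1.70833% = 0.0170833.
While 3.5% of the post-interest balance exceeds $35.00, each month B ← (B·(1+r))·(1 − 0.035), i.e. B shrinks by the factor (1+r)·0.965 = 0.98149.
This holds for months 1–41. Entering month 42 the balance is $976.02; 3.5% of the post-interest balance is now below $35.00, so the flat $35.00 minimum applies from here.
From month 42 a fixed $35.00 at rate r clears $976.02 in 39 more payments. Total: 41 + 39 = 80 months.

80 months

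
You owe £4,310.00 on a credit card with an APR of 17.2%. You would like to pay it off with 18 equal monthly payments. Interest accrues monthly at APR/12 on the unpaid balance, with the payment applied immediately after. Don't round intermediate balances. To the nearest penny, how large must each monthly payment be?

£273.36

Monthly rate r = 17.2%/12 = 1.43333% = 0.0143333.
Level-payment amortization: P = B₀·r / (1 − (1+r)^(−n)) = 4310.00·0.0143333 / (1 − 1.01433^(−18)).
Denominator 1 − (1+r)^(−18) = 0.225988448.
P = 61.7767 / 0.225988448 ≈ 273.36.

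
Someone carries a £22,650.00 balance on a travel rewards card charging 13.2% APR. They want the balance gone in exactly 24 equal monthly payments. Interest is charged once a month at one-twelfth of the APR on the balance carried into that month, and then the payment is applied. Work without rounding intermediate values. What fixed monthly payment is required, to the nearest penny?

£1,078.95

Monthly rate r = 13.2%/12 = 1.1% = 0.011.
Level-payment amortization: P = B₀·r / (1 − (1+r)^(−n)) = 22650.00·0.011 / (1 − 1.011^(−24)).
Denominator 1 − (1+r)^(−24) = 0.230918675.
P = 249.15 / 0.230918675 ≈ 1078.95.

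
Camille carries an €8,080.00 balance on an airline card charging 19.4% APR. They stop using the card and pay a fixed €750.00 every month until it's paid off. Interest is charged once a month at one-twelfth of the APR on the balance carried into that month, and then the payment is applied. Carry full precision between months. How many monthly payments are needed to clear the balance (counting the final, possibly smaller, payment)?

12 payments

Monthly rate r = 19.4%/12 = 1.61667% = 0.0161667.
Recurrence: B ← B·(1+r) − €750.00.
Month 1: interest €130.63; balance after payment €7,460.63.
Month 2: interest €120.61; balance after payment €6,831.24.
Closed form: n = −ln(1 − rB₀/P)/ln(1+r) = −ln(0.82583)/ln(1.01617) ≈ 11.932, so the balance reaches zero during payment 12.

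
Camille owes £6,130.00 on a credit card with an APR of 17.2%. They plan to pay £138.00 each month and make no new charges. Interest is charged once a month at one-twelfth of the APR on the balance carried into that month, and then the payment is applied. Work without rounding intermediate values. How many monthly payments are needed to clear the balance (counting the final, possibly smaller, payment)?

Monthly rate r = 17.2%/12 = 1.43333% = 0.0143333.
Recurrence: B ← B·(1+r) − £138.00.
Month 1: interest £87.86; balance after payment £6,079.86.
Month 2: interest £87.14; balance after payment £6,029.01.
Closed form: n = −ln(1 − rB₀/P)/ln(1+r) = −ln(0.36331)/ln(1.01433) ≈ 71.145, so the balance reaches zero during payment 72.

72 months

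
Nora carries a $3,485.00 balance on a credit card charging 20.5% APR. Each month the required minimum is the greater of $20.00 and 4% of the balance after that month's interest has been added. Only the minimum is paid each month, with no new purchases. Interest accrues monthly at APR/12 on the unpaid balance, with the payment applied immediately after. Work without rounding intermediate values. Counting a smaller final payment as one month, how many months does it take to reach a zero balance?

Monthly rate r = 20.5%/12 = 1.70833% = 0.0170833.
While 4% of the post-interest balance exceeds $20.00, each month B ← (B·(1+r))·(1 − 0.04), i.e. B shrinks by the factor (1+r)·0.96 = 0.9764.
This holds for months 1–83. Entering month 84 the balance is $480.07; 4% of the post-interest balance is now below $20.00, so the flat $20.00 minimum applies from here.
From month 84 a fixed $20.00 at rate r clears $480.07 in 32 more payments. Total: 83 + 32 = 115 months.

115 months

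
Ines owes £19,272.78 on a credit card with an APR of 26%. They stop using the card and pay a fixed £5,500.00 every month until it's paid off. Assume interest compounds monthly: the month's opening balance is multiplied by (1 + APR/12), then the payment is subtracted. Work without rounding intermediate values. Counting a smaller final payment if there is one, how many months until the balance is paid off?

4 months

Monthly rate r = 26%/12 = 2.16667% = 0.0216667.
Recurrence: B ← B·(1+r) − £5,500.00.
Month 1: interest £417.58; balance after payment £14,190.36.
Month 2: interest £307.46; balance after payment £8,997.81.
Month 3: interest £194.95; balance after payment £3,692.77.
Month 4: interest £80.01; balance after payment £0.00.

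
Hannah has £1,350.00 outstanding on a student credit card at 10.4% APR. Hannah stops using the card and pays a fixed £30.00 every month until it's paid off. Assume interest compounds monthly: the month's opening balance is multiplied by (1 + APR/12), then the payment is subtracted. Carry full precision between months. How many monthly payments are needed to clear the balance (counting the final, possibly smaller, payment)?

58 months

Monthly rate r = 10.4%/12 = 0.866667% = 0.00866667.
Recurrence: B ← B·(1+r) − £30.00.
Month 1: interest £11.70; balance after payment £1,331.70.
Month 2: interest £11.54; balance after payment £1,313.24.
Closed form: n = −ln(1 − rB₀/P)/ln(1+r) = −ln(0.61)/ln(1.00867) ≈ 57.281, so the balance reaches zero during payment 58.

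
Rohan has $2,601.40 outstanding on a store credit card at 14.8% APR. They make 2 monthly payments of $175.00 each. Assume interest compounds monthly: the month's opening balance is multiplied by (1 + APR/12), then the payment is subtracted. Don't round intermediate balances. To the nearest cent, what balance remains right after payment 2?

$2,313.81

Monthly rate r = 14.8%/12 = 1.23333% = 0.0123333.
Each month: B ← B·(1+r) − $175.00.
Month 1: interest $32.08; balance after payment $2,458.48.
Month 2: interest $30.32; balance after payment $2,313.81.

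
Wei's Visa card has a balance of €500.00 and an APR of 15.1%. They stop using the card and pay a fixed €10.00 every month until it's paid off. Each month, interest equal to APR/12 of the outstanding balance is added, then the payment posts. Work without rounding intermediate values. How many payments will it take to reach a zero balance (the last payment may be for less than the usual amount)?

80 payments

Monthly rate r = 15.1%/12 = 1.25833% = 0.0125833.
Recurrence: B ← B·(1+r) − €10.00.
Month 1: interest €6.29; balance after payment €496.29.
Month 2: interest €6.25; balance after payment €492.54.
Closed form: n = −ln(1 − rB₀/P)/ln(1+r) = −ln(0.37083)/ln(1.01258) ≈ 79.330, so the balance reaches zero during payment 80.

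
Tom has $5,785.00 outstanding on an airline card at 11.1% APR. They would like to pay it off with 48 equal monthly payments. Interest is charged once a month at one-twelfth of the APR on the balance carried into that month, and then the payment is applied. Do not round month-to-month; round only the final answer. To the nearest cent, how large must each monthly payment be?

$149.80

Monthly rate r = 11.1%/12 = 0.925% = 0.00925.
Level-payment amortization: P = B₀·r / (1 − (1+r)^(−n)) = 5785.00·0.00925 / (1 − 1.00925^(−48)).
Denominator 1 − (1+r)^(−48) = 0.35722406.
P = 53.5112 / 0.35722406 ≈ 149.80.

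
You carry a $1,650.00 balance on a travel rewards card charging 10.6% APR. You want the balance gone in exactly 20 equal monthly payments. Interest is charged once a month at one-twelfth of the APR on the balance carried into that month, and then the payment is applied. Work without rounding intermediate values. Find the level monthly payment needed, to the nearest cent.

$90.36

Monthly rate r = 10.6%/12 = 0.883333% = 0.00883333.
Level-payment amortization: P = B₀·r / (1 − (1+r)^(−n)) = 1650.00·0.00883333 / (1 − 1.00883^(−20)).
Denominator 1 − (1+r)^(−20) = 0.161290563.
P = 14.575 / 0.161290563 ≈ 90.36.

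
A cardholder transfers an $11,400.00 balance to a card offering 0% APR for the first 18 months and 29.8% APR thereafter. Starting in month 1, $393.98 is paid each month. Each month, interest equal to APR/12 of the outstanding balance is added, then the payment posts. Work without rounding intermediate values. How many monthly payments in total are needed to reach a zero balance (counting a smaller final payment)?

31 months

Promo months 1–18 at r₀ = 0%/12 = 0; months 19+ at r₁ = 29.8%/12 = 0.0248333.
After month 18 (no interest yet): B = $11,400.00 − 18·$393.98 = $4,308.36.
Then at r₁ with $393.98/mo: n₂ = −ln(1 − r₁·B/P)/ln(1+r₁) ≈ 12.92 → 13 more payments.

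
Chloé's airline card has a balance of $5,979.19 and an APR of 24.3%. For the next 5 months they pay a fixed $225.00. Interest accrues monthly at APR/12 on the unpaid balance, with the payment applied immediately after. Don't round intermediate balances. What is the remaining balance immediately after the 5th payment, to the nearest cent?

$5,438.11

Monthly rate r = 24.3%/12 = 2.025% = 0.02025.
Each month: B ← B·(1+r) − $225.00.
Month 1: interest $121.08; balance after payment $5,875.27.
Month 2: interest $118.97; balance after payment $5,769.24.
Month 3: interest $116.83; balance after payment $5,661.07.
Month 4: interest $114.64; balance after payment $5,550.71.
Month 5: interest $112.40; balance after payment $5,438.11.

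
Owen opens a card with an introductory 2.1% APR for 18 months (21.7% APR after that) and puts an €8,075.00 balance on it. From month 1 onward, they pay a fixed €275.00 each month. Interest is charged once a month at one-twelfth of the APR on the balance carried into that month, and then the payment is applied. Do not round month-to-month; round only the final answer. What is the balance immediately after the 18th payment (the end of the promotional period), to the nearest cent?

Promo months 1–18 at r₀ = 2.1%/12 = 0.00175; months 19+ at r₁ = 21.7%/12 = 0.0180833.
After month 18: iterate B ← B·(1+r₀) − €275.00 for 18 months → €3,308.86.

€3,308.86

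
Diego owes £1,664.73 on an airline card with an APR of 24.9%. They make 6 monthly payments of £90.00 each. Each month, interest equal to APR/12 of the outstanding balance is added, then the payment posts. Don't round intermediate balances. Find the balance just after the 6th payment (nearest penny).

£1,314.24

Monthly rate r = 24.9%/12 = 2.075% = 0.02075.
Each month: B ← B·(1+r) − £90.00.
Month 1: interest £34.54; balance after payment £1,609.27.
Month 2: interest £33.39; balance after payment £1,552.67.
Month 3: interest £32.22; balance after payment £1,494.88.
Month 4: interest £31.02; balance after payment £1,435.90.
Month 5: interest £29.79; balance after payment £1,375.70.
Month 6: interest £28.55; balance after payment £1,314.24.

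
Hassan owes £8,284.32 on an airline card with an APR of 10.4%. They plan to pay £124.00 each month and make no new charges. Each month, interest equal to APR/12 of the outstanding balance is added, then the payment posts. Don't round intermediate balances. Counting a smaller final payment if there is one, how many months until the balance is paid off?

101 payments

Monthly rate r = 10.4%/12 = 0.866667% = 0.00866667.
Recurrence: B ← B·(1+r) − £124.00.
Month 1: interest £71.80; balance after payment £8,232.12.
Month 2: interest £71.35; balance after payment £8,179.46.
Closed form: n = −ln(1 − rB₀/P)/ln(1+r) = −ln(0.42099)/ln(1.00867) ≈ 100.257, so the balance reaches zero during payment 101.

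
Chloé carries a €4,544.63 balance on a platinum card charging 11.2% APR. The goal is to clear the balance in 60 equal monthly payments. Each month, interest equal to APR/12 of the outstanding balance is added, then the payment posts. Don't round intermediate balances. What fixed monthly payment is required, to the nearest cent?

Monthly rate r = 11.2%/12 = 0.933333% = 0.00933333.
Level-payment amortization: P = B₀·r / (1 − (1+r)^(−n)) = 4544.63·0.00933333 / (1 − 1.00933^(−60)).
Denominator 1 − (1+r)^(−60) = 0.427305472.
P = 42.4165 / 0.427305472 ≈ 99.27.

€99.27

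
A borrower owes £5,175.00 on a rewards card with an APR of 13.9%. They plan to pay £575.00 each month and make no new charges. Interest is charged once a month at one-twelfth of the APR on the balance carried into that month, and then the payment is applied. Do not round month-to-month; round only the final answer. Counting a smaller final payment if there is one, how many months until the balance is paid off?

10 months

Monthly rate r = 13.9%/12 = 1.15833% = 0.0115833.
Recurrence: B ← B·(1+r) − £575.00.
Month 1: interest £59.94; balance after payment £4,659.94.
Month 2: interest £53.98; balance after payment £4,138.92.
Closed form: n = −ln(1 − rB₀/P)/ln(1+r) = −ln(0.89575)/ln(1.01158) ≈ 9.559, so the balance reaches zero during payment 10.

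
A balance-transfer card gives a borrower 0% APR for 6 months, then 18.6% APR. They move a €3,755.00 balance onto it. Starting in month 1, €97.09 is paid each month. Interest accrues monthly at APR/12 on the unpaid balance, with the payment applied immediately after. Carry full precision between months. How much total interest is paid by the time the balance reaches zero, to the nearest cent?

€1,285.16

Promo months 1–6 at r₀ = 0%/12 = 0; months 7+ at r₁ = 18.6%/12 = 0.0155.
After month 6 (no interest yet): B = €3,755.00 − 6·€97.09 = €3,172.46.
Then at r₁ with €97.09/mo: n₂ = −ln(1 − r₁·B/P)/ln(1+r₁) ≈ 45.91 → 46 more payments.
Total paid = 51·€97.09 + €88.57 = €5,040.16; interest = €5,040.16 − €3,755.00 = €1,285.16.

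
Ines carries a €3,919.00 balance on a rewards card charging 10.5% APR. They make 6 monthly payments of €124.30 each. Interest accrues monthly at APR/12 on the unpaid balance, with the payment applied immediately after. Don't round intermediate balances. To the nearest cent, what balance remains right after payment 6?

€3,367.00

Monthly rate r = 10.5%/12 = 0.875% = 0.00875.
Each month: B ← B·(1+r) − €124.30.
Month 1: interest €34.29; balance after payment €3,828.99.
Month 2: interest €33.50; balance after payment €3,738.19.
Month 3: interest €32.71; balance after payment €3,646.60.
Month 4: interest €31.91; balance after payment €3,554.21.
Month 5: interest €31.10; balance after payment €3,461.01.
Month 6: interest €30.28; balance after payment €3,367.00.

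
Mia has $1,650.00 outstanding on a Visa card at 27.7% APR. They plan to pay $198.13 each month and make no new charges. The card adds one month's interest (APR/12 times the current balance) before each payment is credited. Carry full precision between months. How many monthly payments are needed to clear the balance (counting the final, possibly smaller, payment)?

Monthly rate r = 27.7%/12 = 2.30833% = 0.0230833.
Recurrence: B ← B·(1+r) − $198.13.
Month 1: interest $38.09; balance after payment $1,489.96.
Month 2: interest $34.39; balance after payment $1,326.22.
Closed form: n = −ln(1 − rB₀/P)/ln(1+r) = −ln(0.80777)/ln(1.02308) ≈ 9.355, so the balance reaches zero during payment 10.

10 payments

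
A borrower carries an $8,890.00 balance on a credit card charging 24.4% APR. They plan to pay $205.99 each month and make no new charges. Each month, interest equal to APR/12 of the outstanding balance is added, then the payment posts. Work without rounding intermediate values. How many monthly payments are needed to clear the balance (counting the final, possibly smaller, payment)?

Monthly rate r = 24.4%/12 = 2.03333% = 0.0203333.
Recurrence: B ← B·(1+r) − $205.99.
Month 1: interest $180.76; balance after payment $8,864.77.
Month 2: interest $180.25; balance after payment $8,839.03.
Closed form: n = −ln(1 − rB₀/P)/ln(1+r) = −ln(0.12247)/ln(1.02033) ≈ 104.321, so the balance reaches zero during payment 105.

105 months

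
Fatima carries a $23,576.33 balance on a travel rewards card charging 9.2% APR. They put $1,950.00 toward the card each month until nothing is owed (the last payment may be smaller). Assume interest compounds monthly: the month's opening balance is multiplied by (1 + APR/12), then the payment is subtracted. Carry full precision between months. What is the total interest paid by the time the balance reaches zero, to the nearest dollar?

$1,261

Monthly rate r = 9.2%/12 = 0.766667% = 0.00766667.
Payoff takes n = ⌈−ln(1 − rB₀/P)/ln(1+r)⌉ = ⌈12.737⌉ = 13 payments; the last is $1,437.77.
Total paid = 12·$1,950.00 + $1,437.77 = $24,837.77.
Total interest = total paid − principal = $24,837.77 − $23,576.33 = $1,261.44.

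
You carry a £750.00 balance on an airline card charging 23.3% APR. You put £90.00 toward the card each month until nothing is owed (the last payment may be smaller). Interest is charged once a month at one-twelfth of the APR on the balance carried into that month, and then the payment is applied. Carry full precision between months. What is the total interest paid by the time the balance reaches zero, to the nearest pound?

£76

Monthly rate r = 23.3%/12 = 1.94167% = 0.0194167.
Payoff takes n = ⌈−ln(1 − rB₀/P)/ln(1+r)⌉ = ⌈9.178⌉ = 10 payments; the last is £16.18.
Total paid = 9·£90.00 + £16.18 = £826.18.
Total interest = total paid − principal = £826.18 − £750.00 = £76.18.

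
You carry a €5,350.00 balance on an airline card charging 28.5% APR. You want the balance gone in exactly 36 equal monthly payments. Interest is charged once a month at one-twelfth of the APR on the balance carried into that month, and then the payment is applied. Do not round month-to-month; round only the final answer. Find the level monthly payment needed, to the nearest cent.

Monthly rate r = 28.5%/12 = 2.375% = 0.02375.
Level-payment amortization: P = B₀·r / (1 − (1+r)^(−n)) = 5350.00·0.02375 / (1 − 1.02375^(−36)).
Denominator 1 − (1+r)^(−36) = 0.570444713.
P = 127.062 / 0.570444713 ≈ 222.74.

€222.74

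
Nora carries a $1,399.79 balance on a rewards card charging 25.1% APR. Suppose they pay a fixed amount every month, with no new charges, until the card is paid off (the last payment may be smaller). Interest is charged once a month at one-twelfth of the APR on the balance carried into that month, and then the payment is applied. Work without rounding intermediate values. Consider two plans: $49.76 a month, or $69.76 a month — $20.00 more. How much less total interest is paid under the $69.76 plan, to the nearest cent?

Monthly rate r = 25.1%/12 = 2.09167% = 0.0209167.
At $49.76/mo: n = ⌈−ln(1 − rB₀/P)/ln(1+r)⌉ = 43 payments (last $43.98); total interest = total paid − $1,399.79 = $734.11.
At $69.76/mo: 27 payments (last $20.38); total interest $434.35.
Interest saved = $734.11 − $434.35 = $299.76.

$299.76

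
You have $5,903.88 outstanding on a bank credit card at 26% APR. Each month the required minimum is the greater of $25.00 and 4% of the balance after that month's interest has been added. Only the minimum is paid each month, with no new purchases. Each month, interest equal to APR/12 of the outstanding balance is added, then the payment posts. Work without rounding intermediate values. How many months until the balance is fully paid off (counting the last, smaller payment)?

Monthly rate r = 26%/12 = 2.16667% = 0.0216667.
While 4% of the post-interest balance exceeds $25.00, each month B ← (B·(1+r))·(1 − 0.04), i.e. B shrinks by the factor (1+r)·0.96 = 0.9808.
This holds for months 1–117. Entering month 118 the balance is $611.01; 4% of the post-interest balance is now below $25.00, so the flat $25.00 minimum applies from here.
From month 118 a fixed $25.00 at rate r clears $611.01 in 36 more payments. Total: 117 + 36 = 153 months.

153 months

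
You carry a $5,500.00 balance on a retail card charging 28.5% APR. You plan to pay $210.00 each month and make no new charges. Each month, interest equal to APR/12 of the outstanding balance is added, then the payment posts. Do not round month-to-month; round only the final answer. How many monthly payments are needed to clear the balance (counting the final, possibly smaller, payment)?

Monthly rate r = 28.5%/12 = 2.375% = 0.02375.
Recurrence: B ← B·(1+r) − $210.00.
Month 1: interest $130.62; balance after payment $5,420.62.
Month 2: interest $128.74; balance after payment $5,339.36.
Closed form: n = −ln(1 − rB₀/P)/ln(1+r) = −ln(0.37798)/ln(1.02375) ≈ 41.450, so the balance reaches zero during payment 42.

42 payments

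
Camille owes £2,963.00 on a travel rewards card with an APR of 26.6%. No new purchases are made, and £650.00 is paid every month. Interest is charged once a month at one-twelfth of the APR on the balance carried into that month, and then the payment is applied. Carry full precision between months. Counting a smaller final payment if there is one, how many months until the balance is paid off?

Monthly rate r = 26.6%/12 = 2.21667% = 0.0221667.
Recurrence: B ← B·(1+r) − £650.00.
Month 1: interest £65.68; balance after payment £2,378.68.
Month 2: interest £52.73; balance after payment £1,781.41.
Month 3: interest £39.49; balance after payment £1,170.90.
Month 4: interest £25.95; balance after payment £546.85.
Month 5: interest £12.12; balance after payment £0.00.

5 months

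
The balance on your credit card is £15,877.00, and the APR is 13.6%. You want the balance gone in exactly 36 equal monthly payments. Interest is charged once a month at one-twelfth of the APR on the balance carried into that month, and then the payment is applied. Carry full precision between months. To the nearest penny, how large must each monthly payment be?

£539.56

Monthly rate r = 13.6%/12 = 1.13333% = 0.0113333.
Level-payment amortization: P = B₀·r / (1 − (1+r)^(−n)) = 15877.00·0.0113333 / (1 − 1.01133^(−36)).
Denominator 1 − (1+r)^(−36) = 0.333493456.
P = 179.939 / 0.333493456 ≈ 539.56.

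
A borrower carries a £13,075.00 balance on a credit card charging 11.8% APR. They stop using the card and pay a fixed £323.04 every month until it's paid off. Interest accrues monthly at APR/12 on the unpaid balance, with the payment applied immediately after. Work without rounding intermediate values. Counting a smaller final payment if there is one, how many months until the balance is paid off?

Monthly rate r = 11.8%/12 = 0.983333% = 0.00983333.
Recurrence: B ← B·(1+r) − £323.04.
Month 1: interest £128.57; balance after payment £12,880.53.
Month 2: interest £126.66; balance after payment £12,684.15.
Closed form: n = −ln(1 − rB₀/P)/ln(1+r) = −ln(0.602)/ln(1.00983) ≈ 51.864, so the balance reaches zero during payment 52.

52 payments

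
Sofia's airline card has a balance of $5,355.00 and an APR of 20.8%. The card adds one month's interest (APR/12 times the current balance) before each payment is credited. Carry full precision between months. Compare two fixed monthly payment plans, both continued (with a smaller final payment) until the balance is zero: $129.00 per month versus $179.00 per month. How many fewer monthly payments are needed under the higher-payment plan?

Monthly rate r = 20.8%/12 = 1.73333% = 0.0173333.
At $129.00/mo: n = ⌈−ln(1 − rB₀/P)/ln(1+r)⌉ = 74 payments (last $126.24); total interest = total paid − $5,355.00 = $4,188.24.
At $179.00/mo: 43 payments (last $96.06); total interest $2,259.06.
Payments saved = 74 − 43 = 31.

31 fewer payments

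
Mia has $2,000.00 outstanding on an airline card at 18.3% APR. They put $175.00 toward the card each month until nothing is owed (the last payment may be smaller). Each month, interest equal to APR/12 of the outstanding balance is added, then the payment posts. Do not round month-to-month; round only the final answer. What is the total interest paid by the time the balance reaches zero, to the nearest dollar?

Monthly rate r = 18.3%/12 = 1.525% = 0.01525.
Payoff takes n = ⌈−ln(1 − rB₀/P)/ln(1+r)⌉ = ⌈12.653⌉ = 13 payments; the last is $114.63.
Total paid = 12·$175.00 + $114.63 = $2,214.63.
Total interest = total paid − principal = $2,214.63 − $2,000.00 = $214.63.

$215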